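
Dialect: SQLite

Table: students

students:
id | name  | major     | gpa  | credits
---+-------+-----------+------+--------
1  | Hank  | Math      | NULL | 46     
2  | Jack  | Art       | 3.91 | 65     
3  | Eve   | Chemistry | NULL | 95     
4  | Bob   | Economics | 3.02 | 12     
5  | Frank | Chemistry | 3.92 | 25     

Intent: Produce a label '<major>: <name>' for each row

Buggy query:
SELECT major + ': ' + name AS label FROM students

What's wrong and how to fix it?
Bug: '+' is numeric addition; on text columns SQLite converts them to 0 instead of concatenating

Fix: Replace + with || to concatenate text

Corrected query:
SELECT major || ': ' || name AS label FROM students

Result:
label           
----------------
Math: Hank      
Art: Jack       
Chemistry: Eve  
Economics: Bob  
Chemistry: Frank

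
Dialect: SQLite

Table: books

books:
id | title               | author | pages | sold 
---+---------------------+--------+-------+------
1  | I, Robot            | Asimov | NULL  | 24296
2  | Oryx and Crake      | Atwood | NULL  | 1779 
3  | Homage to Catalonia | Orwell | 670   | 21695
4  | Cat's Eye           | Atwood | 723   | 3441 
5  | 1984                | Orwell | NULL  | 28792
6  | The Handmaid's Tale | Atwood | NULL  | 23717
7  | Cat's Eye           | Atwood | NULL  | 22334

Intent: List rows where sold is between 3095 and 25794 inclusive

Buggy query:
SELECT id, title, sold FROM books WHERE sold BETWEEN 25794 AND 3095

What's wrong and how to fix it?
Bug: The bounds are reversed; BETWEEN a AND b requires a <= b to match anything

Fix: Write BETWEEN 3095 AND 25794

Corrected query:
SELECT id, title, sold FROM books WHERE sold BETWEEN 3095 AND 25794

Result:
id | title               | sold 
---+---------------------+------
1  | I, Robot            | 24296
3  | Homage to Catalonia | 21695
4  | Cat's Eye           | 3441 
6  | The Handmaid's Tale | 23717
7  | Cat's Eye           | 22334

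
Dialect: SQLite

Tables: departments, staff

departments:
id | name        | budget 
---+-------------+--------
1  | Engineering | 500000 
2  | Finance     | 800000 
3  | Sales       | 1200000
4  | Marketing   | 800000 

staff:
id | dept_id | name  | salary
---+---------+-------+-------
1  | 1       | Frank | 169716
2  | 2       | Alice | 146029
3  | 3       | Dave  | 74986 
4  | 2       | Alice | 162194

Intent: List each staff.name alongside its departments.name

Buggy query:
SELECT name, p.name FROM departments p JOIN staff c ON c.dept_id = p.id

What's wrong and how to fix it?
Bug: 'name' exists in both joined tables, so the database can't tell which one is meant

Fix: Qualify the column with its table alias (c.name)

Corrected query:
SELECT c.name, p.name FROM departments p JOIN staff c ON c.dept_id = p.id

Result:
name  | name       
------+------------
Frank | Engineering
Alice | Finance    
Dave  | Sales      
Alice | Finance    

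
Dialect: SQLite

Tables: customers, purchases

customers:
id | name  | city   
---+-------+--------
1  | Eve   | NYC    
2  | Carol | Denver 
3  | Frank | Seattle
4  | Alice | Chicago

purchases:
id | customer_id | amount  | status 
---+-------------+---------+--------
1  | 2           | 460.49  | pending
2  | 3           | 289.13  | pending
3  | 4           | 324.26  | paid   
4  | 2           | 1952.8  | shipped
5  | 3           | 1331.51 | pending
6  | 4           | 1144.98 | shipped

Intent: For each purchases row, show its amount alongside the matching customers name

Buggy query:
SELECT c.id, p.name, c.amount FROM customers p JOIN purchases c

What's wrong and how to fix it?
Bug: Missing join condition: each purchases row is matched to all customers rows instead of just its own

Fix: Add ON c.customer_id = p.id to the JOIN

Corrected query:
SELECT c.id, p.name, c.amount FROM customers p JOIN purchases c ON c.customer_id = p.id

Result:
id | name  | amount 
---+-------+--------
1  | Carol | 460.49 
2  | Frank | 289.13 
3  | Alice | 324.26 
4  | Carol | 1952.8 
5  | Frank | 1331.51
6  | Alice | 1144.98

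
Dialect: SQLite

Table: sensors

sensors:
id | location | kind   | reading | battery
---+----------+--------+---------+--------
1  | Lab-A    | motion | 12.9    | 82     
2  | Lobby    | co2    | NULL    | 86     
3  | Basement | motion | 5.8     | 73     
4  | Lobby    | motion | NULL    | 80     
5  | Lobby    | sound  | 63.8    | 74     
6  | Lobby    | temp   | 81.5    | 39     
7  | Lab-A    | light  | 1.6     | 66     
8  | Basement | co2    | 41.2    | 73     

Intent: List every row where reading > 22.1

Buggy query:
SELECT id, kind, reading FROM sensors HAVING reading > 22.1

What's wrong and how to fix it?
Bug: HAVING filters the output of aggregation, but this query has no GROUP BY and no aggregate functions, so SQLite rejects it (HAVING clause on a non-aggregate query); the condition here is per row

Fix: Use WHERE for row-level filtering

Corrected query:
SELECT id, kind, reading FROM sensors WHERE reading > 22.1

Result:
id | kind  | reading
---+-------+--------
5  | sound | 63.8   
6  | temp  | 81.5   
8  | co2   | 41.2   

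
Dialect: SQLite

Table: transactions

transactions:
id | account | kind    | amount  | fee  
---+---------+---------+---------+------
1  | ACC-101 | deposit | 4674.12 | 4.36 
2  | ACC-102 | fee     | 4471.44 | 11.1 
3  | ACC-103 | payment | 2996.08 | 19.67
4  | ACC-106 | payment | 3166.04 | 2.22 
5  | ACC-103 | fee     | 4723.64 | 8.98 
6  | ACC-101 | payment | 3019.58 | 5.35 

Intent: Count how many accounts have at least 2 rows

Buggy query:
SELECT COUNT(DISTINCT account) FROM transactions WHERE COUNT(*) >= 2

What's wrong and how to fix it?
Bug: COUNT(*) cannot appear in WHERE; the per-group count doesn't exist yet

Fix: Group first with HAVING COUNT(*) >= 2, then COUNT the resulting groups

Corrected query:
SELECT COUNT(*) FROM (SELECT account FROM transactions GROUP BY account HAVING COUNT(*) >= 2)

Result:
COUNT(*)
--------
2       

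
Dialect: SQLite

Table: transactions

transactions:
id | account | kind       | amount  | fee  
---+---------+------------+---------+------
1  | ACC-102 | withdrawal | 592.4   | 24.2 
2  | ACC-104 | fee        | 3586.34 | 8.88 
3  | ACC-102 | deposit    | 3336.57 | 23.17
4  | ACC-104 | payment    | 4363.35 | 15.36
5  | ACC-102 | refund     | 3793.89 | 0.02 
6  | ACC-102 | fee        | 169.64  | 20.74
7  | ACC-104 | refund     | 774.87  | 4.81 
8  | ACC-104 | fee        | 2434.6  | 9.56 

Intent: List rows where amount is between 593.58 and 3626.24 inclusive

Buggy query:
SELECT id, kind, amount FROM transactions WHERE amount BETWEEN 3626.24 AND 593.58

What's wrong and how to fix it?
Bug: The bounds are reversed; BETWEEN a AND b requires a <= b to match anything

Fix: Write BETWEEN 593.58 AND 3626.24

Corrected query:
SELECT id, kind, amount FROM transactions WHERE amount BETWEEN 593.58 AND 3626.24

Result:
id | kind    | amount 
---+---------+--------
2  | fee     | 3586.34
3  | deposit | 3336.57
7  | refund  | 774.87 
8  | fee     | 2434.6 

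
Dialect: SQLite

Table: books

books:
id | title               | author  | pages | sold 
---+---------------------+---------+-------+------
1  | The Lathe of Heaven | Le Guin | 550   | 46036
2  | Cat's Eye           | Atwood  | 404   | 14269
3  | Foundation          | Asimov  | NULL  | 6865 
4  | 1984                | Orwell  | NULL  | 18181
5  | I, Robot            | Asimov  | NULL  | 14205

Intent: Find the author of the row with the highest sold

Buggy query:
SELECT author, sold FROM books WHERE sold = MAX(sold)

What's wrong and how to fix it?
Bug: WHERE is evaluated per row; an aggregate over the whole table isn't defined there

Fix: Wrap MAX in a scalar subquery so WHERE compares against a single value

Corrected query:
SELECT author, sold FROM books WHERE sold = (SELECT MAX(sold) FROM books)

Result:
author  | sold 
--------+------
Le Guin | 46036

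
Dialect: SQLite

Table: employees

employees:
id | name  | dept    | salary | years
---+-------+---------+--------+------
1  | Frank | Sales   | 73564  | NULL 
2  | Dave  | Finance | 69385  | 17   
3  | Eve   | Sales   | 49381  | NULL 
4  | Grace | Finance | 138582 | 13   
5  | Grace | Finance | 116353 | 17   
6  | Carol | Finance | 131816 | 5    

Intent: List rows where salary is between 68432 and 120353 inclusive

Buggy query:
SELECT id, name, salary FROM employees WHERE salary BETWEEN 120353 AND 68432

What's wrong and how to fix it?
Bug: BETWEEN expects the lower bound first; with 120353 AND 68432 the range is empty

Fix: Write BETWEEN 68432 AND 120353

Corrected query:
SELECT id, name, salary FROM employees WHERE salary BETWEEN 68432 AND 120353

Result:
id | name  | salary
---+-------+-------
1  | Frank | 73564 
2  | Dave  | 69385 
5  | Grace | 116353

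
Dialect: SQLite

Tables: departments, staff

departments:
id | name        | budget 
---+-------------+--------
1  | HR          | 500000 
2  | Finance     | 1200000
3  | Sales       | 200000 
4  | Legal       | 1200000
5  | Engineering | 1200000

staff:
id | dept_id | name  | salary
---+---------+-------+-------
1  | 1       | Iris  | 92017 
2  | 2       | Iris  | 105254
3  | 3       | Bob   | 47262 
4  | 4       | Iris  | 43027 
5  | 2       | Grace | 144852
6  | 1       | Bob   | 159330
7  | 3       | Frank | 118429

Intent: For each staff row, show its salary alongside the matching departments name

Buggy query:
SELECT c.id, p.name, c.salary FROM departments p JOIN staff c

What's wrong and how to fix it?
Bug: JOIN with no ON clause produces a cartesian product; every staff row pairs with every departments row

Fix: Specify the join condition linking the foreign key to the parent id

Corrected query:
SELECT c.id, p.name, c.salary FROM departments p JOIN staff c ON c.dept_id = p.id

Result:
id | name    | salary
---+---------+-------
1  | HR      | 92017 
2  | Finance | 105254
3  | Sales   | 47262 
4  | Legal   | 43027 
5  | Finance | 144852
6  | HR      | 159330
7  | Sales   | 118429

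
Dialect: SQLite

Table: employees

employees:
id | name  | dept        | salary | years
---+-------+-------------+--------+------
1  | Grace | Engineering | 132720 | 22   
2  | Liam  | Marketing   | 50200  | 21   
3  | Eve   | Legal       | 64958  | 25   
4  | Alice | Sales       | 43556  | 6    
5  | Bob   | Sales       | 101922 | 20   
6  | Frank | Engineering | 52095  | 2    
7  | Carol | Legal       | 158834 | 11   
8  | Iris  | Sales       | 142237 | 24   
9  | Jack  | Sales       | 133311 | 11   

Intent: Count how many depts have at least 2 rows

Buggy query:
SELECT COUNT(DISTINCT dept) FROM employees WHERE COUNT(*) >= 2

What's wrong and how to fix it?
Bug: WHERE filters individual rows, not groups, so a group-level COUNT is invalid there

Fix: Use a subquery that GROUPs and filters with HAVING, then count its rows

Corrected query:
SELECT COUNT(*) FROM (SELECT dept FROM employees GROUP BY dept HAVING COUNT(*) >= 2)

Result:
COUNT(*)
--------
3       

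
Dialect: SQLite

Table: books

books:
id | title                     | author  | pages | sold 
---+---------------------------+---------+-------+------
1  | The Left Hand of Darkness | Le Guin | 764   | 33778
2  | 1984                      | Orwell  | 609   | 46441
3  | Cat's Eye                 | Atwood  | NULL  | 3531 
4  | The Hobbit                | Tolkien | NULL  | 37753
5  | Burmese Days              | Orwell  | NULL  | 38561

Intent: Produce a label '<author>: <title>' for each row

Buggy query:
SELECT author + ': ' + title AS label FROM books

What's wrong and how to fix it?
Bug: SQLite uses || for string concatenation; + coerces text to numbers (yielding 0)

Fix: Use the || operator for string concatenation

Corrected query:
SELECT author || ': ' || title AS label FROM books

Result:
label                             
----------------------------------
Le Guin: The Left Hand of Darkness
Orwell: 1984                      
Atwood: Cat's Eye                 
Tolkien: The Hobbit               
Orwell: Burmese Days              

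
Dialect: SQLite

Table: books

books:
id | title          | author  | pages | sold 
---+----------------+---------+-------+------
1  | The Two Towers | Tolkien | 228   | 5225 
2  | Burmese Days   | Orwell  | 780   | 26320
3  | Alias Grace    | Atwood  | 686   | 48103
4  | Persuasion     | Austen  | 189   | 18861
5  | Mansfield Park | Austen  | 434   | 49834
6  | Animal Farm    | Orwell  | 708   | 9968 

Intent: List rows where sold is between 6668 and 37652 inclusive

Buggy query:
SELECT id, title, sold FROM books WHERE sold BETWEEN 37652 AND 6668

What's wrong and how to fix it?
Bug: The bounds are reversed; BETWEEN a AND b requires a <= b to match anything

Fix: Write BETWEEN 6668 AND 37652

Corrected query:
SELECT id, title, sold FROM books WHERE sold BETWEEN 6668 AND 37652

Result:
id | title        | sold 
---+--------------+------
2  | Burmese Days | 26320
4  | Persuasion   | 18861
6  | Animal Farm  | 9968 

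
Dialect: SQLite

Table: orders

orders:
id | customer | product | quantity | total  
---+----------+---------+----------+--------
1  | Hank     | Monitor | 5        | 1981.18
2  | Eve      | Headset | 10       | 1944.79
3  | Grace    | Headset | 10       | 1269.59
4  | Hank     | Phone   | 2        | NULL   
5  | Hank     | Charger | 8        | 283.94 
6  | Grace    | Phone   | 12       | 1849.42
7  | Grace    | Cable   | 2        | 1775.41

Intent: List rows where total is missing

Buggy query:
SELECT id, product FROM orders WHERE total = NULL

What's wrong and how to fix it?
Bug: Comparing to NULL with '=' never matches; NULL = NULL is unknown, not true

Fix: Use IS NULL to test for NULL

Corrected query:
SELECT id, product FROM orders WHERE total IS NULL

Result:
id | product
---+--------
4  | Phone  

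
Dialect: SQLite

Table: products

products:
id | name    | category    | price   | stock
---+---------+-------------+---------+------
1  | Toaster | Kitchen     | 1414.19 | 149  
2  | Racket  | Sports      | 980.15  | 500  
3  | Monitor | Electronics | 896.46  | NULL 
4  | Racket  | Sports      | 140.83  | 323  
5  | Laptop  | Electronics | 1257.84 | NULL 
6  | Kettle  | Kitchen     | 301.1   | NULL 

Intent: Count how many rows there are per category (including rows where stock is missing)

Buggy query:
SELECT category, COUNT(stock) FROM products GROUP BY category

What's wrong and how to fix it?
Bug: COUNT(stock) skips NULLs, so groups with missing stock are undercounted

Fix: Use COUNT(*) to count all rows regardless of NULL

Corrected query:
SELECT category, COUNT(*) FROM products GROUP BY category

Result:
category    | COUNT(*)
------------+---------
Electronics | 2       
Kitchen     | 2       
Sports      | 2       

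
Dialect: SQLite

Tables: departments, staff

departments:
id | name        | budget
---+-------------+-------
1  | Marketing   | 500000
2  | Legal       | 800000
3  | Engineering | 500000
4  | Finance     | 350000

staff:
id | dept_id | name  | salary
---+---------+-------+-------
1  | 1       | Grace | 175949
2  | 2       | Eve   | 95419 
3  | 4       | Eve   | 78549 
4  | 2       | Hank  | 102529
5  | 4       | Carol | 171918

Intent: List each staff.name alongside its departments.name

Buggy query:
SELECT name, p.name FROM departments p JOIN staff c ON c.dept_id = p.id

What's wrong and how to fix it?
Bug: 'name' exists in both joined tables, so the database can't tell which one is meant

Fix: Prefix ambiguous columns with the table alias

Corrected query:
SELECT c.name, p.name FROM departments p JOIN staff c ON c.dept_id = p.id

Result:
name  | name     
------+----------
Grace | Marketing
Eve   | Legal    
Eve   | Finance  
Hank  | Legal    
Carol | Finance  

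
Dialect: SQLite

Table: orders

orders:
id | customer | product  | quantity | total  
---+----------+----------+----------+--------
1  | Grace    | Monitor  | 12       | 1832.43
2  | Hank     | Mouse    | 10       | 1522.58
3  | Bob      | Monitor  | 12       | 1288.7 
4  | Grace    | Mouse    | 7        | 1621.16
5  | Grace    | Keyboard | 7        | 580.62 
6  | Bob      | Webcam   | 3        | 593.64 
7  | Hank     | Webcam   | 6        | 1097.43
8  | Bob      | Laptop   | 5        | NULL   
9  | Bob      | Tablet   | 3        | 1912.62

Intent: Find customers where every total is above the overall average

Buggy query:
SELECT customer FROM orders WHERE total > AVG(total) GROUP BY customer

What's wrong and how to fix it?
Bug: WHERE evaluates per row before aggregation, so AVG() is unavailable

Fix: Use a subquery for AVG and a HAVING MIN(...) filter so the condition holds for every row in the group

Corrected query:
SELECT customer FROM orders GROUP BY customer HAVING MIN(total) > (SELECT AVG(total) FROM orders)

Result:
(no rows)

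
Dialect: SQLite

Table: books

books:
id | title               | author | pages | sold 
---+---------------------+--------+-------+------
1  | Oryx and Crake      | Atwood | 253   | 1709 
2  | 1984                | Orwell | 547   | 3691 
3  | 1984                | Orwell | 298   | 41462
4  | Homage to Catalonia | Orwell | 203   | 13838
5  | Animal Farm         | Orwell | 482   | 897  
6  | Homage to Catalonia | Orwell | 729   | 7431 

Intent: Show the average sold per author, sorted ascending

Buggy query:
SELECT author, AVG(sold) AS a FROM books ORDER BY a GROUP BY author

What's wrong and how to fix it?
Bug: ORDER BY appears before GROUP BY; SQL clause order requires GROUP BY first

Fix: Move ORDER BY to the end, after GROUP BY

Corrected query:
SELECT author, AVG(sold) AS a FROM books GROUP BY author ORDER BY a

Result:
author | a      
-------+--------
Atwood | 1709   
Orwell | 13463.8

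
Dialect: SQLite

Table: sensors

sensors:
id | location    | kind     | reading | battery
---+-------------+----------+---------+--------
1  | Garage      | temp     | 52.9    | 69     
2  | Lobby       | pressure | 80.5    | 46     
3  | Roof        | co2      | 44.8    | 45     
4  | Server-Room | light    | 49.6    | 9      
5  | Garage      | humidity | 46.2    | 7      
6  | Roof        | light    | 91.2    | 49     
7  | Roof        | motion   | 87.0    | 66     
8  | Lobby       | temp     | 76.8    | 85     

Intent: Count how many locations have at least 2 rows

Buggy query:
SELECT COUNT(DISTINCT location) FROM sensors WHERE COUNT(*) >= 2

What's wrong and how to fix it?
Bug: WHERE filters individual rows, not groups, so a group-level COUNT is invalid there

Fix: Group first with HAVING COUNT(*) >= 2, then COUNT the resulting groups

Corrected query:
SELECT COUNT(*) FROM (SELECT location FROM sensors GROUP BY location HAVING COUNT(*) >= 2)

Result:
COUNT(*)
--------
3       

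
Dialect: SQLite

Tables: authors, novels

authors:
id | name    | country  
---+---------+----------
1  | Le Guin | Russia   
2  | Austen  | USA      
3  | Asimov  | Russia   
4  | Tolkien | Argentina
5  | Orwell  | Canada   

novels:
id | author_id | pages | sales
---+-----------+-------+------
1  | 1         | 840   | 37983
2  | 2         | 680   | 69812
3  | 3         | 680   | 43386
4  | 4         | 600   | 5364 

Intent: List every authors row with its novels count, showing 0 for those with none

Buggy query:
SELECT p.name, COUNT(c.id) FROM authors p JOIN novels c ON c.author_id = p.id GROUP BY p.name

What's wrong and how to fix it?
Bug: INNER JOIN drops authors rows that have no matching novels rows

Fix: Switch to LEFT JOIN to retain unmatched parent rows

Corrected query:
SELECT p.name, COUNT(c.id) FROM authors p LEFT JOIN novels c ON c.author_id = p.id GROUP BY p.name

Result:
name    | COUNT(c.id)
--------+------------
Asimov  | 1          
Austen  | 1          
Le Guin | 1          
Orwell  | 0          
Tolkien | 1          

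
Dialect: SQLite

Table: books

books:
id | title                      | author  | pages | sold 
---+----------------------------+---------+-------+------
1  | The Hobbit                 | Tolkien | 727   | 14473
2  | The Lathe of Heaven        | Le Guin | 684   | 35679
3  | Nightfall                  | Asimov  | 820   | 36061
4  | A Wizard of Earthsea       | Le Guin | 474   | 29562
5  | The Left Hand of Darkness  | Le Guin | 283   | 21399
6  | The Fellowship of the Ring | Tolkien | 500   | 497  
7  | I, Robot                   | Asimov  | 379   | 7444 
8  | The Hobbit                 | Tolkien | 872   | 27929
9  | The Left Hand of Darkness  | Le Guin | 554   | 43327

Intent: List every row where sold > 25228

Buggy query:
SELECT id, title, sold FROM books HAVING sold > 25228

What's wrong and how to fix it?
Bug: HAVING filters the output of aggregation, but this query has no GROUP BY and no aggregate functions, so SQLite rejects it (HAVING clause on a non-aggregate query); the condition here is per row

Fix: Replace HAVING with WHERE since the condition applies to individual rows

Corrected query:
SELECT id, title, sold FROM books WHERE sold > 25228

Result:
id | title                     | sold 
---+---------------------------+------
2  | The Lathe of Heaven       | 35679
3  | Nightfall                 | 36061
4  | A Wizard of Earthsea      | 29562
8  | The Hobbit                | 27929
9  | The Left Hand of Darkness | 43327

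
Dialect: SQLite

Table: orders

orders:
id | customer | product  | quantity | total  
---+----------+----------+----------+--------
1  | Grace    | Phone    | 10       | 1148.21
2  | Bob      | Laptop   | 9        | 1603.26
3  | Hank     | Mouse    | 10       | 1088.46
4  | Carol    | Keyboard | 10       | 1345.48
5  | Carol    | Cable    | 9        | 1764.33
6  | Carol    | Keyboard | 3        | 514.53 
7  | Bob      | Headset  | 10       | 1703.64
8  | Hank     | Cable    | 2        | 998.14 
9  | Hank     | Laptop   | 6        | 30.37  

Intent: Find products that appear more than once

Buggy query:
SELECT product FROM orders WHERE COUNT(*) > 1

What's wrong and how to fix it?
Bug: COUNT(*) is an aggregate and cannot be used in WHERE

Fix: Group first, then use HAVING for the count condition

Corrected query:
SELECT product FROM orders GROUP BY product HAVING COUNT(*) > 1

Result:
product 
--------
Cable   
Keyboard
Laptop  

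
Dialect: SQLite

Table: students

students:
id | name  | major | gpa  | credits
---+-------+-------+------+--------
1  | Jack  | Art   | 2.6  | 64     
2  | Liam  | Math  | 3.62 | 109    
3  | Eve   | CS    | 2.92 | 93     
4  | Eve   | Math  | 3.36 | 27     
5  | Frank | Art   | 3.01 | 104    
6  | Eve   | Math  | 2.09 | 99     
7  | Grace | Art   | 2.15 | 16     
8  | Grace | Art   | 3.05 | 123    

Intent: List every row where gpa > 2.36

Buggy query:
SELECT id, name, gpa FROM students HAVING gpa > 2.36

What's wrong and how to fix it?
Bug: HAVING filters the output of aggregation, but this query has no GROUP BY and no aggregate functions, so SQLite rejects it (HAVING clause on a non-aggregate query); the condition here is per row

Fix: Use WHERE for row-level filtering

Corrected query:
SELECT id, name, gpa FROM students WHERE gpa > 2.36

Result:
id | name  | gpa 
---+-------+-----
1  | Jack  | 2.6 
2  | Liam  | 3.62
3  | Eve   | 2.92
4  | Eve   | 3.36
5  | Frank | 3.01
8  | Grace | 3.05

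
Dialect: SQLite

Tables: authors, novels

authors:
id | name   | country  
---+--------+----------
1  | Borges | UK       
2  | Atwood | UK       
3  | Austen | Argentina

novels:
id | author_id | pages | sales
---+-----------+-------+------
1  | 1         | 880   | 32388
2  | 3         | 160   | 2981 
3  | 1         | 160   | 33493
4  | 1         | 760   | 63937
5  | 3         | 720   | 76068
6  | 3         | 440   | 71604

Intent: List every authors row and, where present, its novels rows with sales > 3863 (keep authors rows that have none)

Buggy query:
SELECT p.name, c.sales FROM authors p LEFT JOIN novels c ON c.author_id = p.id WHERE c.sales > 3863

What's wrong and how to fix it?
Bug: Filtering c.sales in WHERE discards the NULL rows produced by LEFT JOIN, turning it into an inner join

Fix: Put 'c.sales > 3863' in the JOIN's ON clause instead of WHERE

Corrected query:
SELECT p.name, c.sales FROM authors p LEFT JOIN novels c ON c.author_id = p.id AND c.sales > 3863

Result:
name   | sales
-------+------
Borges | 32388
Borges | 33493
Borges | 63937
Atwood | NULL 
Austen | 71604
Austen | 76068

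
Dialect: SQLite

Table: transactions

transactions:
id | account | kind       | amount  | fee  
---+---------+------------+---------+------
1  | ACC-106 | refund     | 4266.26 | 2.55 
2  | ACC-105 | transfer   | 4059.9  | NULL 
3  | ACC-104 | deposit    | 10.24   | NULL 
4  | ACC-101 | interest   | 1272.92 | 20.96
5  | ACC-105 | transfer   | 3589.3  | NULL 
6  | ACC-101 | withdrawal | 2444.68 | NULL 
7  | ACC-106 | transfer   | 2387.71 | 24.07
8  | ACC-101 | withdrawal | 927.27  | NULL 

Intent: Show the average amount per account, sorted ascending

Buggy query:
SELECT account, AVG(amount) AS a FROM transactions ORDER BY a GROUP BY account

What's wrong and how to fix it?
Bug: GROUP BY must precede ORDER BY

Fix: Reorder: SELECT … FROM … GROUP BY … ORDER BY …

Corrected query:
SELECT account, AVG(amount) AS a FROM transactions GROUP BY account ORDER BY a

Result:
account | a       
--------+---------
ACC-104 | 10.24   
ACC-101 | 1548.29 
ACC-106 | 3326.985
ACC-105 | 3824.6  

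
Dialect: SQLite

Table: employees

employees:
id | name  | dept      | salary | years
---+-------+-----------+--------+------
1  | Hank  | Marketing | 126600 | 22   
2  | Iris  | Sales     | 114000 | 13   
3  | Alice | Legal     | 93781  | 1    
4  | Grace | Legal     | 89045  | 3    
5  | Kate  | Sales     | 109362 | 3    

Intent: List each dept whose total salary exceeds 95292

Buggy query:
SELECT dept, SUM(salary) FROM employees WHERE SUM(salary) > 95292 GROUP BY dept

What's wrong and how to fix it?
Bug: Aggregate functions cannot appear in a WHERE clause

Fix: Move the aggregate condition to a HAVING clause

Corrected query:
SELECT dept, SUM(salary) FROM employees GROUP BY dept HAVING SUM(salary) > 95292

Result:
dept      | SUM(salary)
----------+------------
Legal     | 182826     
Marketing | 126600     
Sales     | 223362     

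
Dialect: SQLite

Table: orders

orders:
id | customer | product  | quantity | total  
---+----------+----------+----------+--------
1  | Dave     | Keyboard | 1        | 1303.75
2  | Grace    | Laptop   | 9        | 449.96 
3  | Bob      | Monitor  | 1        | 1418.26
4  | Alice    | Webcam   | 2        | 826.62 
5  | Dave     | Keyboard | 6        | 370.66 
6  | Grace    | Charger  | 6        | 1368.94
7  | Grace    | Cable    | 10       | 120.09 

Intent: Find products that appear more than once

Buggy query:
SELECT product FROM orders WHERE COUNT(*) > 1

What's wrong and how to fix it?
Bug: COUNT(*) is an aggregate and cannot be used in WHERE

Fix: GROUP BY product, then filter groups with HAVING COUNT(*) > 1

Corrected query:
SELECT product FROM orders GROUP BY product HAVING COUNT(*) > 1

Result:
product 
--------
Keyboard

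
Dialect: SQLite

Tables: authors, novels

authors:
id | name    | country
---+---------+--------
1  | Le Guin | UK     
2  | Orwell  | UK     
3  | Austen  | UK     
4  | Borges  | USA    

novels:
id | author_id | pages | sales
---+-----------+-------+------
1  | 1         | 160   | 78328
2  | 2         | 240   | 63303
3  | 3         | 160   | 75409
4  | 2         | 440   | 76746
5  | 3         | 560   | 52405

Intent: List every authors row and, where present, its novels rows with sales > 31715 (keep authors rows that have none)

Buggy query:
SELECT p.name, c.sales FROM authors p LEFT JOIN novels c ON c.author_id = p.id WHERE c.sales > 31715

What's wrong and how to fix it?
Bug: Filtering c.sales in WHERE discards the NULL rows produced by LEFT JOIN, turning it into an inner join

Fix: Move the right-table condition into the ON clause so unmatched parents are kept

Corrected query:
SELECT p.name, c.sales FROM authors p LEFT JOIN novels c ON c.author_id = p.id AND c.sales > 31715

Result:
name    | sales
--------+------
Le Guin | 78328
Orwell  | 63303
Orwell  | 76746
Austen  | 52405
Austen  | 75409
Borges  | NULL 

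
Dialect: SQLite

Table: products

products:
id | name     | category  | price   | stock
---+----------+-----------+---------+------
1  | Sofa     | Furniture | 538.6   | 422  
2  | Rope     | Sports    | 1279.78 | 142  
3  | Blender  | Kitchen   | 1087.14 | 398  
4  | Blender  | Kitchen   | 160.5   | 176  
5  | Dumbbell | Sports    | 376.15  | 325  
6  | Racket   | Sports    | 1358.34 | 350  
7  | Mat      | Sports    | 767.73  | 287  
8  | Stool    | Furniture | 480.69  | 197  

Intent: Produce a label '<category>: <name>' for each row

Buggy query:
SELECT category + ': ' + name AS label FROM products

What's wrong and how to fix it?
Bug: '+' is numeric addition; on text columns SQLite converts them to 0 instead of concatenating

Fix: Use the || operator for string concatenation

Corrected query:
SELECT category || ': ' || name AS label FROM products

Result:
label           
----------------
Furniture: Sofa 
Sports: Rope    
Kitchen: Blender
Kitchen: Blender
Sports: Dumbbell
Sports: Racket  
Sports: Mat     
Furniture: Stool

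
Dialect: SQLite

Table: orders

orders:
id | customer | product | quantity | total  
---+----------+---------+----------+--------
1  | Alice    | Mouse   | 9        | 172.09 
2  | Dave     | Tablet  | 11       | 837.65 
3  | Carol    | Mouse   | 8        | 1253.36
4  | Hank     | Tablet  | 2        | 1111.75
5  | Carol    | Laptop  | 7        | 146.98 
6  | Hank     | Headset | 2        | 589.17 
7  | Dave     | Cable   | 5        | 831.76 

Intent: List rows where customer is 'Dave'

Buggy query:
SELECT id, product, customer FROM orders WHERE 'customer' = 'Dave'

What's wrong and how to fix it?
Bug: Single quotes denote string literals in SQL; the column name is being compared as a constant string

Fix: Remove the quotes around the column name (or use double quotes for an identifier)

Corrected query:
SELECT id, product, customer FROM orders WHERE customer = 'Dave'

Result:
id | product | customer
---+---------+---------
2  | Tablet  | Dave    
7  | Cable   | Dave    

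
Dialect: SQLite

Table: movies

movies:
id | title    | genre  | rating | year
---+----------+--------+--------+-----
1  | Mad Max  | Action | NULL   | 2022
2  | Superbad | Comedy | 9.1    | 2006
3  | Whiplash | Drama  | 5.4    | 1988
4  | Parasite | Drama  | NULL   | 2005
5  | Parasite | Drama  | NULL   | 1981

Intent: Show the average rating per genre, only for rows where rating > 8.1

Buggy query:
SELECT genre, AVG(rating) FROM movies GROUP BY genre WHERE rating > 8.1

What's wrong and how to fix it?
Bug: WHERE cannot follow GROUP BY

Fix: Place WHERE between FROM and GROUP BY

Corrected query:
SELECT genre, AVG(rating) FROM movies WHERE rating > 8.1 GROUP BY genre

Result:
genre  | AVG(rating)
-------+------------
Comedy | 9.1        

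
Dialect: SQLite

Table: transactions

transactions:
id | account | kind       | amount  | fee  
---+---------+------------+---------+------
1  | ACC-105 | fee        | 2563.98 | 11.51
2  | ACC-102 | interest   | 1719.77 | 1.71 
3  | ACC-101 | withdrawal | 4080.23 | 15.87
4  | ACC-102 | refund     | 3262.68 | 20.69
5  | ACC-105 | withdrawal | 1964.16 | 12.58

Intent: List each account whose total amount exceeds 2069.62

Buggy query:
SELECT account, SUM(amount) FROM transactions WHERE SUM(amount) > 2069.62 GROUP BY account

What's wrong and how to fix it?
Bug: Aggregate functions cannot appear in a WHERE clause

Fix: Use HAVING (which filters groups after aggregation) instead of WHERE

Corrected query:
SELECT account, SUM(amount) FROM transactions GROUP BY account HAVING SUM(amount) > 2069.62

Result:
account | SUM(amount)
--------+------------
ACC-101 | 4080.23    
ACC-102 | 4982.45    
ACC-105 | 4528.14    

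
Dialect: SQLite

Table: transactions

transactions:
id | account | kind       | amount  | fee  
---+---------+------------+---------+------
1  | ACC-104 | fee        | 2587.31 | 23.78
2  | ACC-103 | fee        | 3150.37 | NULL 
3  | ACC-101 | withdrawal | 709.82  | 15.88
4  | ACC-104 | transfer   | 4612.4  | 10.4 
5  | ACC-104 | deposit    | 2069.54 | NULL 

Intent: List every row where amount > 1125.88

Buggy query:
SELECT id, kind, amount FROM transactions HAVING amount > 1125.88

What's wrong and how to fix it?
Bug: HAVING filters the output of aggregation, but this query has no GROUP BY and no aggregate functions, so SQLite rejects it (HAVING clause on a non-aggregate query); the condition here is per row

Fix: Replace HAVING with WHERE since the condition applies to individual rows

Corrected query:
SELECT id, kind, amount FROM transactions WHERE amount > 1125.88

Result:
id | kind     | amount 
---+----------+--------
1  | fee      | 2587.31
2  | fee      | 3150.37
4  | transfer | 4612.4 
5  | deposit  | 2069.54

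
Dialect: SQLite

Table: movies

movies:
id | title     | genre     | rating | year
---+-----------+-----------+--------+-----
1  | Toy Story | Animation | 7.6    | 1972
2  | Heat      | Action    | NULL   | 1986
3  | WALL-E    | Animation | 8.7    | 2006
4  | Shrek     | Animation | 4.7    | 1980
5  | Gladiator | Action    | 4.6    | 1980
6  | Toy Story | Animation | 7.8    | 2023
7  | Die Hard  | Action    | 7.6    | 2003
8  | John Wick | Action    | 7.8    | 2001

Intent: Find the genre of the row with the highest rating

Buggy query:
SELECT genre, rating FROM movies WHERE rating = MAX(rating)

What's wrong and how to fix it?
Bug: MAX(rating) is an aggregate and cannot be used directly in WHERE

Fix: Use a subquery: WHERE rating = (SELECT MAX(rating) FROM movies)

Corrected query:
SELECT genre, rating FROM movies WHERE rating = (SELECT MAX(rating) FROM movies)

Result:
genre     | rating
----------+-------
Animation | 8.7   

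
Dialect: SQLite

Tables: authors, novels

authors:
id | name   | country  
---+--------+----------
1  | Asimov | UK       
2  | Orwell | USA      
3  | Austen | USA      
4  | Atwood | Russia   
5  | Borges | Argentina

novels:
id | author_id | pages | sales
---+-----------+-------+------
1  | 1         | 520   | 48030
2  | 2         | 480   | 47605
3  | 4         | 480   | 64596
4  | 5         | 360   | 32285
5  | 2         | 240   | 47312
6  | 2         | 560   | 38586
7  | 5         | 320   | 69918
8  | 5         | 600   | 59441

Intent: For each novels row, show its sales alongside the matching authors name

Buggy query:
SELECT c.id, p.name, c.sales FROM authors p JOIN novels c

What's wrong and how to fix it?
Bug: JOIN with no ON clause produces a cartesian product; every novels row pairs with every authors row

Fix: Specify the join condition linking the foreign key to the parent id

Corrected query:
SELECT c.id, p.name, c.sales FROM authors p JOIN novels c ON c.author_id = p.id

Result:
id | name   | sales
---+--------+------
1  | Asimov | 48030
2  | Orwell | 47605
3  | Atwood | 64596
4  | Borges | 32285
5  | Orwell | 47312
6  | Orwell | 38586
7  | Borges | 69918
8  | Borges | 59441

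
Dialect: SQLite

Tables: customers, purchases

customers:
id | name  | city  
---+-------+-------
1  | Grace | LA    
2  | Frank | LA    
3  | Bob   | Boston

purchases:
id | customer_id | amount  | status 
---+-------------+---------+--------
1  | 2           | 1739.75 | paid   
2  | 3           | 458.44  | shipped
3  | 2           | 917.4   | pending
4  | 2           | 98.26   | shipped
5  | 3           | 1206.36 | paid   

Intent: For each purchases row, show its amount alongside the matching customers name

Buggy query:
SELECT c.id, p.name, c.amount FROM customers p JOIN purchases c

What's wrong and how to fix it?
Bug: Missing join condition: each purchases row is matched to all customers rows instead of just its own

Fix: Specify the join condition linking the foreign key to the parent id

Corrected query:
SELECT c.id, p.name, c.amount FROM customers p JOIN purchases c ON c.customer_id = p.id

Result:
id | name  | amount 
---+-------+--------
1  | Frank | 1739.75
2  | Bob   | 458.44 
3  | Frank | 917.4  
4  | Frank | 98.26  
5  | Bob   | 1206.36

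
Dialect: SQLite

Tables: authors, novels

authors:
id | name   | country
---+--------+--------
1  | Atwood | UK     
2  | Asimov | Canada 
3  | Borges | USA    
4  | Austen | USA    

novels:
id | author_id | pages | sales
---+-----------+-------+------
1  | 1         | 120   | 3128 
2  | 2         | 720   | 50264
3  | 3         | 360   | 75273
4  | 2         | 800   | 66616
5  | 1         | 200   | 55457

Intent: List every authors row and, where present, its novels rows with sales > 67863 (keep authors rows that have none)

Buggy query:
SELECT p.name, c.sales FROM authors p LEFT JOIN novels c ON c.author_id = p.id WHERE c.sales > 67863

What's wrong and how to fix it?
Bug: A WHERE condition on the right-hand table after LEFT JOIN drops unmatched parents

Fix: Put 'c.sales > 67863' in the JOIN's ON clause instead of WHERE

Corrected query:
SELECT p.name, c.sales FROM authors p LEFT JOIN novels c ON c.author_id = p.id AND c.sales > 67863

Result:
name   | sales
-------+------
Atwood | NULL 
Asimov | NULL 
Borges | 75273
Austen | NULL 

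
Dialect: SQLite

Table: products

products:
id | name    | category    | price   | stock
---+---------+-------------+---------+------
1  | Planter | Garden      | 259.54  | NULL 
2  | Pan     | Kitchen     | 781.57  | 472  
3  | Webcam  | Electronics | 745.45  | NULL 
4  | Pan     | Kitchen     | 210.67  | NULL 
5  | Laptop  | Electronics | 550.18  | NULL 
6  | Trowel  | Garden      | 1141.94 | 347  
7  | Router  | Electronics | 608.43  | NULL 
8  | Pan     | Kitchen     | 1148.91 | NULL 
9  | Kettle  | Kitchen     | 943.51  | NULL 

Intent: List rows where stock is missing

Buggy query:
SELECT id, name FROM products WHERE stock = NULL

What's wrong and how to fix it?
Bug: Comparing to NULL with '=' never matches; NULL = NULL is unknown, not true

Fix: Use IS NULL to test for NULL

Corrected query:
SELECT id, name FROM products WHERE stock IS NULL

Result:
id | name   
---+--------
1  | Planter
3  | Webcam 
4  | Pan    
5  | Laptop 
7  | Router 
8  | Pan    
9  | Kettle 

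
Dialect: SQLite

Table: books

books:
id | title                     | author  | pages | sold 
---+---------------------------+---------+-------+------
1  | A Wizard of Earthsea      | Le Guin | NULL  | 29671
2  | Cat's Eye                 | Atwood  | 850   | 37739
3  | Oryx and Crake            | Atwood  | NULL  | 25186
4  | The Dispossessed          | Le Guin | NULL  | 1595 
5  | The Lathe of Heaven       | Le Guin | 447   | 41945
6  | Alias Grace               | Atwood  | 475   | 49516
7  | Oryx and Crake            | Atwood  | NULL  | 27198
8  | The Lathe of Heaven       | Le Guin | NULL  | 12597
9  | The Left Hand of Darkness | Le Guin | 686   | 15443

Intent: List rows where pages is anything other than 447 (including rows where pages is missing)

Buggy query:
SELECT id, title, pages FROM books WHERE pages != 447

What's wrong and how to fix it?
Bug: Inequality against NULL is unknown, not true; rows with NULL are dropped

Fix: Handle NULL separately with IS NULL alongside the inequality

Corrected query:
SELECT id, title, pages FROM books WHERE pages != 447 OR pages IS NULL

Result:
id | title                     | pages
---+---------------------------+------
1  | A Wizard of Earthsea      | NULL 
2  | Cat's Eye                 | 850  
3  | Oryx and Crake            | NULL 
4  | The Dispossessed          | NULL 
6  | Alias Grace               | 475  
7  | Oryx and Crake            | NULL 
8  | The Lathe of Heaven       | NULL 
9  | The Left Hand of Darkness | 686  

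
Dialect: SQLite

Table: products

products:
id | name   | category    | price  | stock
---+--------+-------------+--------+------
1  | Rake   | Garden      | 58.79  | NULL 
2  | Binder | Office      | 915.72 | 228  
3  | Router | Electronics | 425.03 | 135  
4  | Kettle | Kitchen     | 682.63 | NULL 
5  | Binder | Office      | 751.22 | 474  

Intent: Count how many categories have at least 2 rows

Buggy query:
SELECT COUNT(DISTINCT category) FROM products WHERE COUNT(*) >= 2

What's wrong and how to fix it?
Bug: WHERE filters individual rows, not groups, so a group-level COUNT is invalid there

Fix: Group first with HAVING COUNT(*) >= 2, then COUNT the resulting groups

Corrected query:
SELECT COUNT(*) FROM (SELECT category FROM products GROUP BY category HAVING COUNT(*) >= 2)

Result:
COUNT(*)
--------
1       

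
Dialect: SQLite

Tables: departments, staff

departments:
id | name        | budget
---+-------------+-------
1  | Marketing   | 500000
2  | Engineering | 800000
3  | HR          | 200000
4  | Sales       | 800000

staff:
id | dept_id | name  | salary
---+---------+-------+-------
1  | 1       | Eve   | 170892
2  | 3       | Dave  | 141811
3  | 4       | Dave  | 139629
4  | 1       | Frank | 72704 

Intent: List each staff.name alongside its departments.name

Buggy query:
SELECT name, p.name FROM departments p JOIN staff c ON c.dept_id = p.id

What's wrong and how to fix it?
Bug: Both tables have a 'name' column; the unqualified reference is ambiguous

Fix: Qualify the column with its table alias (c.name)

Corrected query:
SELECT c.name, p.name FROM departments p JOIN staff c ON c.dept_id = p.id

Result:
name  | name     
------+----------
Eve   | Marketing
Dave  | HR       
Dave  | Sales    
Frank | Marketing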